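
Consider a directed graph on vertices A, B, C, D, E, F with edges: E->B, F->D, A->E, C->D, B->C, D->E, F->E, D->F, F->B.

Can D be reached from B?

Explore from B.
Distance 1: reach C.
Distance 2: reach D.
Found D.

Yes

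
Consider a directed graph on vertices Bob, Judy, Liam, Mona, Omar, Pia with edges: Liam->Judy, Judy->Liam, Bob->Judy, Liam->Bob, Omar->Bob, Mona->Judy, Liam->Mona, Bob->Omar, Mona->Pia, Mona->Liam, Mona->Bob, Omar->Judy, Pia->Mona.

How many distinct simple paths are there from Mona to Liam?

4

Mona→Bob→Judy→Liam
Mona→Bob→Omar→Judy→Liam
Mona→Judy→Liam
Mona→Liam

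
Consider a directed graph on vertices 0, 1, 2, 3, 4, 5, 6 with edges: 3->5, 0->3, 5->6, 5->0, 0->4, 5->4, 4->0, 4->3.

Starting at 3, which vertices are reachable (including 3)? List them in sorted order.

Start at 3.
Its neighbours: 5.
Then their neighbours: 0, 4, 6.
Nothing further is reachable.

0, 3, 4, 5, 6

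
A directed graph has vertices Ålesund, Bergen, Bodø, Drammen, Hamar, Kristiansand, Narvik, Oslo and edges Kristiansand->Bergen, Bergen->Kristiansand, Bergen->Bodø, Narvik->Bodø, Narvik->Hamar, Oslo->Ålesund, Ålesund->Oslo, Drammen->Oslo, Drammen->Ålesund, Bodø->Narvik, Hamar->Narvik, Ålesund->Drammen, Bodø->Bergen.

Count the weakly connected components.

2

From Ålesund: component {Ålesund, Drammen, Oslo}.
From Bergen: component {Bergen, Bodø, Hamar, Kristiansand, Narvik}.
That's 2 components.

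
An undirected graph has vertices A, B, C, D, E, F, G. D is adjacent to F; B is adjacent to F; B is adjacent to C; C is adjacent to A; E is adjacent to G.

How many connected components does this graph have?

2

From A: component {A, B, C, D, F}.
From E: component {E, G}.
That's 2 components.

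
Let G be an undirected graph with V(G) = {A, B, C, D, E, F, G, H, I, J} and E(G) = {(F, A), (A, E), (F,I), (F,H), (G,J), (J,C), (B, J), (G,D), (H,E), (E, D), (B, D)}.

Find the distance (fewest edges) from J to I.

6

Distance 0: J.
Distance 1: B, C, G.
Distance 2: D.
Distance 3: E.
Distance 4: A, H.
Distance 5: F.
Distance 6: I — contains I.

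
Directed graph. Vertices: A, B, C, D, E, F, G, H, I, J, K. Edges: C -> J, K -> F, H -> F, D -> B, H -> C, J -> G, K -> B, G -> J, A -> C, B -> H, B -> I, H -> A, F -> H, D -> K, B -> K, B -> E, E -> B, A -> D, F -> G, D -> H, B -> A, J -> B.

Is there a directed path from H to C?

Yes

Explore from H.
Distance 1: reach A, C, F.
Found C.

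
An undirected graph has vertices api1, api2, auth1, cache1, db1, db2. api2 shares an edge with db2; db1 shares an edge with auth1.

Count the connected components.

From api1: component {api1}.
From api2: component {api2, db2}.
From auth1: component {auth1, db1}.
From cache1: component {cache1}.
That's 4 components.

4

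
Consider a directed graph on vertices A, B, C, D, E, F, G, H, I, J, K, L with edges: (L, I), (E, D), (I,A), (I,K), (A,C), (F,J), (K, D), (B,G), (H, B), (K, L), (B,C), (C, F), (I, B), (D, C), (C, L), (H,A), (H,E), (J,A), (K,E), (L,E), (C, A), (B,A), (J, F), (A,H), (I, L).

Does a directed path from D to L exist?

Yes

Explore from D.
Distance 1: reach C.
Distance 2: reach A, F, L.
Found L.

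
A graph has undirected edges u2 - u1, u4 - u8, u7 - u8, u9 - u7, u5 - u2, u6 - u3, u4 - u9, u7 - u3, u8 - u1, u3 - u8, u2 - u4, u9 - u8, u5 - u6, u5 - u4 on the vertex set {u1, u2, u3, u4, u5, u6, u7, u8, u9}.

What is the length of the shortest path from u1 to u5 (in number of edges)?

2

Distance 0: u1.
Distance 1: u2, u8.
Distance 2: u3, u4, u5, u7, u9 — contains u5.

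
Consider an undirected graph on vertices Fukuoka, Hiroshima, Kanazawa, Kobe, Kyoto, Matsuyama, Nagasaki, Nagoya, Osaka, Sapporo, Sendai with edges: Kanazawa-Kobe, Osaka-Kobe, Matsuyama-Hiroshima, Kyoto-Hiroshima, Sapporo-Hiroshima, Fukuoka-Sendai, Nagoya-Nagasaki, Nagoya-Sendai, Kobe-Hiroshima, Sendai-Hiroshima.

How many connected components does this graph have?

1

From Fukuoka: component {Fukuoka, Hiroshima, Kanazawa, Kobe, Kyoto, Matsuyama, Nagasaki, Nagoya, Osaka, Sapporo, Sendai}.
That's 1 component.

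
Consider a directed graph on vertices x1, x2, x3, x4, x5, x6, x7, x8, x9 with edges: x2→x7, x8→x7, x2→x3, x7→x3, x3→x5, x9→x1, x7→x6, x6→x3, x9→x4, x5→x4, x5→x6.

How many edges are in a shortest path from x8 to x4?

Distance 0: x8.
Distance 1: x7.
Distance 2: x3, x6.
Distance 3: x5.
Distance 4: x4 — contains x4.

4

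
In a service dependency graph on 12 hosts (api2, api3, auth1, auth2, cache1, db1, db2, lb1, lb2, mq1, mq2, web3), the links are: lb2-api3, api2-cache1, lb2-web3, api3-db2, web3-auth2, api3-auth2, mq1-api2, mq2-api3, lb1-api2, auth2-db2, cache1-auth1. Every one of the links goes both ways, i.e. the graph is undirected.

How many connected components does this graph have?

From api2: component {api2, auth1, cache1, lb1, mq1}.
From api3: component {api3, auth2, db2, lb2, mq2, web3}.
From db1: component {db1}.
That's 3 components.

3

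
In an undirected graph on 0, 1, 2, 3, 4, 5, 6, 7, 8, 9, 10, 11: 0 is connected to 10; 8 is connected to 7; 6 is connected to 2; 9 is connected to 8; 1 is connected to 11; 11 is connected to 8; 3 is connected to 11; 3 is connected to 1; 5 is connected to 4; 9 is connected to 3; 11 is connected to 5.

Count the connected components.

From 0: component {0, 10}.
From 1: component {1, 3, 4, 5, 7, 8, 9, 11}.
From 2: component {2, 6}.
That's 3 components.

3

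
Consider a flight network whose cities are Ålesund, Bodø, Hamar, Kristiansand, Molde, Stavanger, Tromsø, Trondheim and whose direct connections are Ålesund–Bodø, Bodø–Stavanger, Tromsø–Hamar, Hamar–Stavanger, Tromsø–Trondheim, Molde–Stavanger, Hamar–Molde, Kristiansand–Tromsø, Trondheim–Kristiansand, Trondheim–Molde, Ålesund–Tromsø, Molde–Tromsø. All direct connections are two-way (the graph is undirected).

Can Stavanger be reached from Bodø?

Explore from Bodø.
Distance 1: reach Ålesund, Stavanger.
Found Stavanger.

Yes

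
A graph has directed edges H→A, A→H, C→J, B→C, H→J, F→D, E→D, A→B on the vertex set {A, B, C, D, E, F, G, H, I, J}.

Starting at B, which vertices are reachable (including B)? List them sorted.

B, C, J

Start at B.
Its neighbours: C.
Then their neighbours: J.
Nothing further is reachable.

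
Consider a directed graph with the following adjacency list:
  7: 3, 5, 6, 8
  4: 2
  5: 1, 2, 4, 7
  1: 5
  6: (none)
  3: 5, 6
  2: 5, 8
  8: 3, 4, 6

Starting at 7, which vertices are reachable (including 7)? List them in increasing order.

Start at 7.
Its neighbours: 3, 5, 6, 8.
Then their neighbours: 1, 2, 4.
Every vertex is now reached.

1, 2, 3, 4, 5, 6, 7, 8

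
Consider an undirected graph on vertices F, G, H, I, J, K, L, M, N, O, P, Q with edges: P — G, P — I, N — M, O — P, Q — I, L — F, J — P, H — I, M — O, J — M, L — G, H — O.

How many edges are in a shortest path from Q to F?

Distance 0: Q.
Distance 1: I.
Distance 2: H, P.
Distance 3: G, J, O.
Distance 4: L, M.
Distance 5: F, N — contains F.

5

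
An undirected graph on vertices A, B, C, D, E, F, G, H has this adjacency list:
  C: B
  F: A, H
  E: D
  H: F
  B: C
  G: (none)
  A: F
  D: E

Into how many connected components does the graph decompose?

4

From A: component {A, F, H}.
From B: component {B, C}.
From D: component {D, E}.
From G: component {G}.
That's 4 components.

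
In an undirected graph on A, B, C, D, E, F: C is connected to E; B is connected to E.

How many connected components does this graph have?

4

From A: component {A}.
From B: component {B, C, E}.
From D: component {D}.
From F: component {F}.
That's 4 components.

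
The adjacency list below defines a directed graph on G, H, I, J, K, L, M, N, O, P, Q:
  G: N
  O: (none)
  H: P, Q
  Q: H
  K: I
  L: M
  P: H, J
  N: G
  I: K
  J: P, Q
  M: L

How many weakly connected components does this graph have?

From G: component {G, N}.
From H: component {H, J, P, Q}.
From I: component {I, K}.
From L: component {L, M}.
From O: component {O}.
That's 5 components.

5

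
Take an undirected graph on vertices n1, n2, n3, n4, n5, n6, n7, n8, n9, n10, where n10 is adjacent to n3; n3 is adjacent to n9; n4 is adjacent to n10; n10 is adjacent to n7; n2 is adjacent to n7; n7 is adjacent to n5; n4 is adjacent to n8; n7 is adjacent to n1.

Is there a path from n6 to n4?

No

n6 has no edges, so nothing is reachable from it.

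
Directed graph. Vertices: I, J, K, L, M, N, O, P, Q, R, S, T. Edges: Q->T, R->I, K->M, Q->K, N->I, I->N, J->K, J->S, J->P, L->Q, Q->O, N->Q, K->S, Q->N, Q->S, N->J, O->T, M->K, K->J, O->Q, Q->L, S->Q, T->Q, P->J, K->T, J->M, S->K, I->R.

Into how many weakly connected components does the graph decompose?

From I: component {I, J, K, L, M, N, O, P, Q, R, S, T}.
That's 1 component.

1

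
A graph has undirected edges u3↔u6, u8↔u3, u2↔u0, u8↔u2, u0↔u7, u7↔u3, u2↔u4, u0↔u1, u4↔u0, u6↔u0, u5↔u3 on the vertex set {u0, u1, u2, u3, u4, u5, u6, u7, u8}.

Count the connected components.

From u0: component {u0, u1, u2, u3, u4, u5, u6, u7, u8}.
That's 1 component.

1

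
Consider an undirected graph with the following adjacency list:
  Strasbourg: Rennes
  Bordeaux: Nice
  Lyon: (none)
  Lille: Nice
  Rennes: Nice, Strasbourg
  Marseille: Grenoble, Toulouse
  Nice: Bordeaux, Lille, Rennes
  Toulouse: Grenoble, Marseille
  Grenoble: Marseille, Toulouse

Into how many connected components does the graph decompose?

From Bordeaux: component {Bordeaux, Lille, Nice, Rennes, Strasbourg}.
From Grenoble: component {Grenoble, Marseille, Toulouse}.
From Lyon: component {Lyon}.
That's 3 components.

3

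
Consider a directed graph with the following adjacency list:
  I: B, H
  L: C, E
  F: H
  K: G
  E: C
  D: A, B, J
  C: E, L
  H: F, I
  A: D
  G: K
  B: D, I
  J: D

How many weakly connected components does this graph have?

From A: component {A, B, D, F, H, I, J}.
From C: component {C, E, L}.
From G: component {G, K}.
That's 3 components.

3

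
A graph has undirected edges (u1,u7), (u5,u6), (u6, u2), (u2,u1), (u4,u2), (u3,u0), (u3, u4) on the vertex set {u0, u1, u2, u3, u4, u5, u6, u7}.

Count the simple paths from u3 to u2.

u3–u4–u2

1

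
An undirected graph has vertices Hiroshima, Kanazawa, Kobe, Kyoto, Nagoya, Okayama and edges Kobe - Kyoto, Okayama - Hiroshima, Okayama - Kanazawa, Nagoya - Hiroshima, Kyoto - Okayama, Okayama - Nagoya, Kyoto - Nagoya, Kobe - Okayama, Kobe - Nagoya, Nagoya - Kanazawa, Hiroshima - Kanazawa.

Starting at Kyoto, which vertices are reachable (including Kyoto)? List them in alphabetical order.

Start at Kyoto.
Its neighbours: Kobe, Nagoya, Okayama.
Then their neighbours: Hiroshima, Kanazawa.
Every vertex is now reached.

Hiroshima, Kanazawa, Kobe, Kyoto, Nagoya, Okayama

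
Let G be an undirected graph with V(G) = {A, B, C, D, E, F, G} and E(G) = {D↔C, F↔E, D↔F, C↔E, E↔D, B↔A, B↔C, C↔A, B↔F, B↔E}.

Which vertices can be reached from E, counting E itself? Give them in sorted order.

A, B, C, D, E, F

Start at E.
Its neighbours: B, C, D, F.
Then their neighbours: A.
Nothing further is reachable.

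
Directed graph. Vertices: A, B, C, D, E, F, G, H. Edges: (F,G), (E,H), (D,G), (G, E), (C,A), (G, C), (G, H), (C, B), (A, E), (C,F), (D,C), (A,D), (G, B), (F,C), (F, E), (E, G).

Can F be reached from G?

Yes

Explore from G.
Distance 1: reach B, C, E, H.
Distance 2: reach A, F.
Found F.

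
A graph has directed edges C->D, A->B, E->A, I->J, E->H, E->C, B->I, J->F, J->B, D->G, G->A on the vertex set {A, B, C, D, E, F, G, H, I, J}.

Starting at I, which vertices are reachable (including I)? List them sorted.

B, F, I, J

Start at I.
Its neighbours: J.
Then their neighbours: B, F.
Nothing further is reachable.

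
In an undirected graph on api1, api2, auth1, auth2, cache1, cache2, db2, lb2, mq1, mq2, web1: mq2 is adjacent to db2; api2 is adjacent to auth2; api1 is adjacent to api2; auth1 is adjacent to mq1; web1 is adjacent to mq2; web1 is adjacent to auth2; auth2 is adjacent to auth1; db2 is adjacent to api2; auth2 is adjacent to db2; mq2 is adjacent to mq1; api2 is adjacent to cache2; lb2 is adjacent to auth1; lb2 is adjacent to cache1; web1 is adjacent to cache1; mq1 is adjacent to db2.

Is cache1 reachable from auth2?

Yes

Explore from auth2.
Distance 1: reach api2, auth1, db2, web1.
Distance 2: reach api1, cache1, cache2, lb2, mq1, mq2.
Found cache1.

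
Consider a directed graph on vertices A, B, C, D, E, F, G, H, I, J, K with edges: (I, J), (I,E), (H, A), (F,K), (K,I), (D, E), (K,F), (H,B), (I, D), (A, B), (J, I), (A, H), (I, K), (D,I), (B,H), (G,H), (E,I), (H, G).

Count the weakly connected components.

3

From A: component {A, B, G, H}.
From C: component {C}.
From D: component {D, E, F, I, J, K}.
That's 3 components.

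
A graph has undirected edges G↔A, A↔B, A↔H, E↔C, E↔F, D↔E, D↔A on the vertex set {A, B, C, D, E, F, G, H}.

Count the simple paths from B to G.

1

B–A–G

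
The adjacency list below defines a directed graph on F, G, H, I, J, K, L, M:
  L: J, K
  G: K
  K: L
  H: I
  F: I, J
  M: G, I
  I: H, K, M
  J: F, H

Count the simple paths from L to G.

2

L→J→F→I→M→G
L→J→H→I→M→G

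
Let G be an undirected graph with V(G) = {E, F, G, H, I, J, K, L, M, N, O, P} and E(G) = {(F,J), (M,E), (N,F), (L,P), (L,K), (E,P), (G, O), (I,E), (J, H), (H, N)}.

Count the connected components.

3

From E: component {E, I, K, L, M, P}.
From F: component {F, H, J, N}.
From G: component {G, O}.
That's 3 components.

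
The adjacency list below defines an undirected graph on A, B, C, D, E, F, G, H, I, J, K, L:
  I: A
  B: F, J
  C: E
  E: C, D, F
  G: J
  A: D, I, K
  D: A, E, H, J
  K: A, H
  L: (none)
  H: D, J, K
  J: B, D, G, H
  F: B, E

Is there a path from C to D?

Explore from C.
Distance 1: reach E.
Distance 2: reach D, F.
Found D.

Yes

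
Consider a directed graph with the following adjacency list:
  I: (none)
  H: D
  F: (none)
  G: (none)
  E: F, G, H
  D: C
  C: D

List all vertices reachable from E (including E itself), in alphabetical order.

C, D, E, F, G, H

Start at E.
Its neighbours: F, G, H.
Then their neighbours: D.
Then next layer: C.
Nothing further is reachable.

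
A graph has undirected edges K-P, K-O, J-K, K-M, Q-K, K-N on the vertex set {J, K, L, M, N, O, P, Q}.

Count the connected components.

From J: component {J, K, M, N, O, P, Q}.
From L: component {L}.
That's 2 components.

2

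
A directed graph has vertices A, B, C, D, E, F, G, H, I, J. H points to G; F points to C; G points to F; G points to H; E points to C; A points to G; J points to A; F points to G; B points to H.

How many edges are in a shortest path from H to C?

Distance 0: H.
Distance 1: G.
Distance 2: F.
Distance 3: C — contains C.

3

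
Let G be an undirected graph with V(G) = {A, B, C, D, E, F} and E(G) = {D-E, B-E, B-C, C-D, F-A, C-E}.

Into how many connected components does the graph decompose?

2

From A: component {A, F}.
From B: component {B, C, D, E}.
That's 2 components.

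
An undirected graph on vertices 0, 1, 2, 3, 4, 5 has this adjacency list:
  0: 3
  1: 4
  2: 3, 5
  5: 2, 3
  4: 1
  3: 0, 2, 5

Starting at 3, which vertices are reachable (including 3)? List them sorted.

Start at 3.
Its neighbours: 0, 2, 5.
Nothing further is reachable.

0, 2, 3, 5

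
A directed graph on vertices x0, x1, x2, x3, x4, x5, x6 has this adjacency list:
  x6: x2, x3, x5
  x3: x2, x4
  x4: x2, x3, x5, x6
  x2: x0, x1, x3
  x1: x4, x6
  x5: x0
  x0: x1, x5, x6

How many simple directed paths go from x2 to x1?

4

x2→x0→x1
x2→x1
x2→x3→x4→x5→x0→x1
x2→x3→x4→x6→x5→x0→x1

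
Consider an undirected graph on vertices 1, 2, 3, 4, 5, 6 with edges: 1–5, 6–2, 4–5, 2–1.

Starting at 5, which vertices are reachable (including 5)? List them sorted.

Start at 5.
Its neighbours: 1, 4.
Then their neighbours: 2.
Then next layer: 6.
Nothing further is reachable.

1, 2, 4, 5, 6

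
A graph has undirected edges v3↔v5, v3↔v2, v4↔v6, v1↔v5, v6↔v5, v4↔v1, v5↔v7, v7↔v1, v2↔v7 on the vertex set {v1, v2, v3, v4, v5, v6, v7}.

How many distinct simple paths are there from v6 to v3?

7

v6–v4–v1–v5–v3
v6–v4–v1–v5–v7–v2–v3
v6–v4–v1–v7–v2–v3
v6–v4–v1–v7–v5–v3
v6–v5–v1–v7–v2–v3
v6–v5–v3
v6–v5–v7–v2–v3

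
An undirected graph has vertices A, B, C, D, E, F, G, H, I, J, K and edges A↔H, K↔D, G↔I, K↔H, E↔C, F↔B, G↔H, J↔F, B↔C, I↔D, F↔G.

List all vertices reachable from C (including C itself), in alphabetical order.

Start at C.
Its neighbours: B, E.
Then their neighbours: F.
Then next layer: G, J.
Then next layer: H, I.
Then next layer: A, D, K.
Every vertex is now reached.

A, B, C, D, E, F, G, H, I, J, K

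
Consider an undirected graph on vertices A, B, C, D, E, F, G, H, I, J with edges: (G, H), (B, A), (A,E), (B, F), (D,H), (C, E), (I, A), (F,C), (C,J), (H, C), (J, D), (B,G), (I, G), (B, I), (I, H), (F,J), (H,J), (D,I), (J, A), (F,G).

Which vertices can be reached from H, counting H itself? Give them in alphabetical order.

Start at H.
Its neighbours: C, D, G, I, J.
Then their neighbours: A, B, E, F.
Every vertex is now reached.

A, B, C, D, E, F, G, H, I, J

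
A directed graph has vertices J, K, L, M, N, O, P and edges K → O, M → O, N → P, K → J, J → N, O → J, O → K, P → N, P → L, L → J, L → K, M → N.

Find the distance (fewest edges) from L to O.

Distance 0: L.
Distance 1: J, K.
Distance 2: N, O — contains O.

2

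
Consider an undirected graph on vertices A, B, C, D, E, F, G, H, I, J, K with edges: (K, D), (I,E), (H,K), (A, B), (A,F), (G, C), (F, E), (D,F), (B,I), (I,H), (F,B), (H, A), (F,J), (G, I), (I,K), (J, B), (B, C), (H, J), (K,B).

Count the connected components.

From A: component {A, B, C, D, E, F, G, H, I, J, K}.
That's 1 component.

1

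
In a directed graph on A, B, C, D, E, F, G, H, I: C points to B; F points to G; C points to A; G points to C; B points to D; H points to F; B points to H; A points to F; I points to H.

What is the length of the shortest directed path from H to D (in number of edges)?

Distance 0: H.
Distance 1: F.
Distance 2: G.
Distance 3: C.
Distance 4: A, B.
Distance 5: D — contains D.

5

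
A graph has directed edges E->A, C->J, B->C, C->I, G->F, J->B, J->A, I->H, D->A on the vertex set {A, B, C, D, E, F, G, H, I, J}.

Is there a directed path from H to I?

No

H has no outgoing edges, so nothing is reachable from it.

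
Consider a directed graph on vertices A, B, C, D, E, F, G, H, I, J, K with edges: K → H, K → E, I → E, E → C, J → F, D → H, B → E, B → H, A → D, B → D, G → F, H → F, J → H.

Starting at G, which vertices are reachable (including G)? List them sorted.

Start at G.
Its neighbours: F.
Nothing further is reachable.

F, G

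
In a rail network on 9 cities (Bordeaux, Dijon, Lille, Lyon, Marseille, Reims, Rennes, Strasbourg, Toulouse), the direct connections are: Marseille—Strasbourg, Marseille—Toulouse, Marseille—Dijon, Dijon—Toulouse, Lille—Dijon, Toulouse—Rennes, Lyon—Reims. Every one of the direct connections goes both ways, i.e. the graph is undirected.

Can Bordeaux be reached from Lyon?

No

Explore from Lyon.
Distance 1: reach Reims.
The search is exhausted without reaching Bordeaux; it lies in a different component.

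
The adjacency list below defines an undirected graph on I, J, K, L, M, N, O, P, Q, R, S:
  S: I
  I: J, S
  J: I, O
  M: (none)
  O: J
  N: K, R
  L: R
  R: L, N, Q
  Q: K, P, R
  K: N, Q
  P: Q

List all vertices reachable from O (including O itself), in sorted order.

I, J, O, S

Start at O.
Its neighbours: J.
Then their neighbours: I.
Then next layer: S.
Nothing further is reachable.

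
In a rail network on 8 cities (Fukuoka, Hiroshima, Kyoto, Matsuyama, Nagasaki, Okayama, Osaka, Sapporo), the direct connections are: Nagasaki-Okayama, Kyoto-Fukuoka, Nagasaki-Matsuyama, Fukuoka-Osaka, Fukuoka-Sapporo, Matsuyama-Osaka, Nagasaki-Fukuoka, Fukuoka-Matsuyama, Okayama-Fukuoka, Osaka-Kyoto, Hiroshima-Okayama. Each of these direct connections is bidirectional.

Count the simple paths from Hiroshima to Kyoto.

11

Hiroshima–Okayama–Fukuoka–Kyoto
Hiroshima–Okayama–Fukuoka–Matsuyama–Osaka–Kyoto
Hiroshima–Okayama–Fukuoka–Nagasaki–Matsuyama–Osaka–Kyoto
Hiroshima–Okayama–Fukuoka–Osaka–Kyoto
Hiroshima–Okayama–Nagasaki–Fukuoka–Kyoto
Hiroshima–Okayama–Nagasaki–Fukuoka–Matsuyama–Osaka–Kyoto
Hiroshima–Okayama–Nagasaki–Fukuoka–Osaka–Kyoto
Hiroshima–Okayama–Nagasaki–Matsuyama–Fukuoka–Kyoto
Hiroshima–Okayama–Nagasaki–Matsuyama–Fukuoka–Osaka–Kyoto
Hiroshima–Okayama–Nagasaki–Matsuyama–Osaka–Fukuoka–Kyoto
Hiroshima–Okayama–Nagasaki–Matsuyama–Osaka–Kyoto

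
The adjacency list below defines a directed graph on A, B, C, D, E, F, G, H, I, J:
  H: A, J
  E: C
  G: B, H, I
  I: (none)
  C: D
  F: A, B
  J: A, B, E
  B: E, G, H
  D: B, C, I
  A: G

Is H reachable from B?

Yes

Explore from B.
Distance 1: reach E, G, H.
Found H.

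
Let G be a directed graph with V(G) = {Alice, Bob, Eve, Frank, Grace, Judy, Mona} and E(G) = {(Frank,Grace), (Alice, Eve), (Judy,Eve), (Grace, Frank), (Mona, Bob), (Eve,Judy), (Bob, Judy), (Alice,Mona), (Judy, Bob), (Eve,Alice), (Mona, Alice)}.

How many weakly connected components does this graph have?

2

From Alice: component {Alice, Bob, Eve, Judy, Mona}.
From Frank: component {Frank, Grace}.
That's 2 components.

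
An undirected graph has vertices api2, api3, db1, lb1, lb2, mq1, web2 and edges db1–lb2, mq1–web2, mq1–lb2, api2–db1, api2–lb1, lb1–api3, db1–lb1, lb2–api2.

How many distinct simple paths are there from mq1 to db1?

mq1–lb2–api2–db1
mq1–lb2–api2–lb1–db1
mq1–lb2–db1

3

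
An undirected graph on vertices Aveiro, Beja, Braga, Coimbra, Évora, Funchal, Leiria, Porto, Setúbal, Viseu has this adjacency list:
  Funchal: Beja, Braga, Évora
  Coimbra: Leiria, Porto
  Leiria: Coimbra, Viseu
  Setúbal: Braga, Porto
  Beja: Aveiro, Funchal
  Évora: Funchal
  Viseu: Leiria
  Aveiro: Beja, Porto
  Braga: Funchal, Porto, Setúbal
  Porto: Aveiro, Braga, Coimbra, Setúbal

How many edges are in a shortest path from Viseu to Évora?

Distance 0: Viseu.
Distance 1: Leiria.
Distance 2: Coimbra.
Distance 3: Porto.
Distance 4: Aveiro, Braga, Setúbal.
Distance 5: Beja, Funchal.
Distance 6: Évora — contains Évora.

6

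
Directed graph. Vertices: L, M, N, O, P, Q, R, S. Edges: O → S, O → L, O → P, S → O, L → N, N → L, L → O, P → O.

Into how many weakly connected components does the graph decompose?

4

From L: component {L, N, O, P, S}.
From M: component {M}.
From Q: component {Q}.
From R: component {R}.
That's 4 components.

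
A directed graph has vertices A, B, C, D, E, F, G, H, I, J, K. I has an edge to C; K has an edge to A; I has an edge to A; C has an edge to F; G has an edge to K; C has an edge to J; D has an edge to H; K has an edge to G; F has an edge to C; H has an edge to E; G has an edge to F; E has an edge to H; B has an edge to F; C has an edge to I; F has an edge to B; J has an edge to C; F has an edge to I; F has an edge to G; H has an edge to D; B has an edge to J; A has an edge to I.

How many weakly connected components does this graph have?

2

From A: component {A, B, C, F, G, I, J, K}.
From D: component {D, E, H}.
That's 2 components.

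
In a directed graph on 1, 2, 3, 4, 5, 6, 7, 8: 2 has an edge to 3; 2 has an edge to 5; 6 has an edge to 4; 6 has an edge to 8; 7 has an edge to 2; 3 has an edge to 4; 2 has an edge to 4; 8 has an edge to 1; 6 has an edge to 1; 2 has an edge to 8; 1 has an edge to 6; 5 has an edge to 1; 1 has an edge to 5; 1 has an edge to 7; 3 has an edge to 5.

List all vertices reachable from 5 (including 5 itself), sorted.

Start at 5.
Its neighbours: 1.
Then their neighbours: 6, 7.
Then next layer: 2, 4, 8.
Then next layer: 3.
Every vertex is now reached.

1, 2, 3, 4, 5, 6, 7, 8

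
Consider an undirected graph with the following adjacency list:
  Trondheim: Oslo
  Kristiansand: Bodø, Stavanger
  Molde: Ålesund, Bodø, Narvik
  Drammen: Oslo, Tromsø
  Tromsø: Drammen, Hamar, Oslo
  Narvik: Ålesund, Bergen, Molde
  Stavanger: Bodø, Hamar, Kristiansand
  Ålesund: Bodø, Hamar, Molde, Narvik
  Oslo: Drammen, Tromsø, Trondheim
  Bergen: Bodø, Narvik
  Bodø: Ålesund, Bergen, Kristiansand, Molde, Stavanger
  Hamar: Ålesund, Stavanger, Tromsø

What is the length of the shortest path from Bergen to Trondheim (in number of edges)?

6

Distance 0: Bergen.
Distance 1: Bodø, Narvik.
Distance 2: Ålesund, Kristiansand, Molde, Stavanger.
Distance 3: Hamar.
Distance 4: Tromsø.
Distance 5: Drammen, Oslo.
Distance 6: Trondheim — contains Trondheim.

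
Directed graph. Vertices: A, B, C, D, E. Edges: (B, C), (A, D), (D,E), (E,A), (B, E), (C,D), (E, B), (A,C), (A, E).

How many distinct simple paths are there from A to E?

A→C→D→E
A→D→E
A→E

3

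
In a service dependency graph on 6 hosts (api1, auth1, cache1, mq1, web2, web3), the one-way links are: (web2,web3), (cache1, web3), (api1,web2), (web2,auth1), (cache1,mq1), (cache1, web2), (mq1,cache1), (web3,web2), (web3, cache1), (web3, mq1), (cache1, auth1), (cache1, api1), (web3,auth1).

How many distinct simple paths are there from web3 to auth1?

8

web3→auth1
web3→cache1→api1→web2→auth1
web3→cache1→auth1
web3→cache1→web2→auth1
web3→mq1→cache1→api1→web2→auth1
web3→mq1→cache1→auth1
web3→mq1→cache1→web2→auth1
web3→web2→auth1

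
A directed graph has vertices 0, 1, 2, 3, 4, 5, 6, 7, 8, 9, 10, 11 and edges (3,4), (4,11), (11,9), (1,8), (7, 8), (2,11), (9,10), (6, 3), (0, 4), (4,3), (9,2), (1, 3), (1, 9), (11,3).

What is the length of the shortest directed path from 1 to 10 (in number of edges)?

2

Distance 0: 1.
Distance 1: 3, 8, 9.
Distance 2: 2, 4, 10 — contains 10.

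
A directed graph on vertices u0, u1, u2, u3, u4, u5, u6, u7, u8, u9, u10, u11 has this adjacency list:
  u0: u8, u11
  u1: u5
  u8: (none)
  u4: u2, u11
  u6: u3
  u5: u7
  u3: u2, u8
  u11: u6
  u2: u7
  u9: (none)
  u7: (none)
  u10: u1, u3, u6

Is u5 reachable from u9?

No

u9 has no outgoing edges, so nothing is reachable from it.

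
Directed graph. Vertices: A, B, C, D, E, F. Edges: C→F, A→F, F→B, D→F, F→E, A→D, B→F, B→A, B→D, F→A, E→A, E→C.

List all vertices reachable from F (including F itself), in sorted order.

Start at F.
Its neighbours: A, B, E.
Then their neighbours: C, D.
Every vertex is now reached.

A, B, C, D, E, F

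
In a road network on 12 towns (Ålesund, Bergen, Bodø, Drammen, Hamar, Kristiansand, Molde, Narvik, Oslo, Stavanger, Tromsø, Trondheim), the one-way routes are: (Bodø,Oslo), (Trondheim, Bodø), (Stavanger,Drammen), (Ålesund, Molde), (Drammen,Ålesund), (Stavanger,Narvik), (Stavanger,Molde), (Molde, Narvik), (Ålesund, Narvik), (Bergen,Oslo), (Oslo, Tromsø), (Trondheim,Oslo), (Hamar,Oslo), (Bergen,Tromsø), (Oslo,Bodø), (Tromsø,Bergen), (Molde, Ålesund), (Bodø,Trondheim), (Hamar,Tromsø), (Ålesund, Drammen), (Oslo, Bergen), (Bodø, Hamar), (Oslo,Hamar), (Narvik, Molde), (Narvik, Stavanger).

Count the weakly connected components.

3

From Ålesund: component {Ålesund, Drammen, Molde, Narvik, Stavanger}.
From Bergen: component {Bergen, Bodø, Hamar, Oslo, Tromsø, Trondheim}.
From Kristiansand: component {Kristiansand}.
That's 3 components.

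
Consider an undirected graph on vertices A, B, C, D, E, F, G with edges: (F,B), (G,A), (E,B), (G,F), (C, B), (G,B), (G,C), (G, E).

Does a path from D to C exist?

No

D has no edges, so nothing is reachable from it.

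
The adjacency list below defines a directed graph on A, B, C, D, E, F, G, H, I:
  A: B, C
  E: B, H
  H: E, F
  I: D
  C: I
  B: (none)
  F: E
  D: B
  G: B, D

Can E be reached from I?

Explore from I.
Distance 1: reach D.
Distance 2: reach B.
The search from I is exhausted; no directed path reaches E.

No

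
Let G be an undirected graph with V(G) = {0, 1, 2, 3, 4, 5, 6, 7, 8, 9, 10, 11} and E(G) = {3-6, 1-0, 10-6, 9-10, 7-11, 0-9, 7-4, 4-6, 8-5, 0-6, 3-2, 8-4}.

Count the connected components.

From 0: component {0, 1, 2, 3, 4, 5, 6, 7, 8, 9, 10, 11}.
That's 1 component.

1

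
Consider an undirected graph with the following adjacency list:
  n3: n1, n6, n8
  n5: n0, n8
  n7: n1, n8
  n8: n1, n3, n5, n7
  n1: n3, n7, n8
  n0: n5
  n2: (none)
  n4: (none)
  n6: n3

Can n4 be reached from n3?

No

Explore from n3.
Distance 1: reach n1, n6, n8.
Distance 2: reach n5, n7.
Distance 3: reach n0.
The search is exhausted without reaching n4; it lies in a different component.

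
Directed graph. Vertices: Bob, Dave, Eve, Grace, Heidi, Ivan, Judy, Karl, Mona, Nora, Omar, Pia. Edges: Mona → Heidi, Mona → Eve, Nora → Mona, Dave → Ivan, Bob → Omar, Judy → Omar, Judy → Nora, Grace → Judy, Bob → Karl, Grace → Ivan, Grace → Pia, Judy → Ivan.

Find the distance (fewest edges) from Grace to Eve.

4

Distance 0: Grace.
Distance 1: Ivan, Judy, Pia.
Distance 2: Nora, Omar.
Distance 3: Mona.
Distance 4: Eve, Heidi — contains Eve.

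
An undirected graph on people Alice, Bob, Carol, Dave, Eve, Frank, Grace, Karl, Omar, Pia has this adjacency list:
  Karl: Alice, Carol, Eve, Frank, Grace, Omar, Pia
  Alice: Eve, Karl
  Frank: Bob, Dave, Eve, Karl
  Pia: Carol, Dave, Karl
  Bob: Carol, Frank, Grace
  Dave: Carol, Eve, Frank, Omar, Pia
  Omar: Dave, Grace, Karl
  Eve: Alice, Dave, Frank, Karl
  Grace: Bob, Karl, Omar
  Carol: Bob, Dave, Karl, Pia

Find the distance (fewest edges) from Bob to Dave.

2

Distance 0: Bob.
Distance 1: Carol, Frank, Grace.
Distance 2: Dave, Eve, Karl, Omar, Pia — contains Dave.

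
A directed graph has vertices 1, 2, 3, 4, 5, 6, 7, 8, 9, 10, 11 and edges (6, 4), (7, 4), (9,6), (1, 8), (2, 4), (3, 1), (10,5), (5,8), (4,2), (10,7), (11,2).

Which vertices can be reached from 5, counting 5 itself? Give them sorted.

5, 8

Start at 5.
Its neighbours: 8.
Nothing further is reachable.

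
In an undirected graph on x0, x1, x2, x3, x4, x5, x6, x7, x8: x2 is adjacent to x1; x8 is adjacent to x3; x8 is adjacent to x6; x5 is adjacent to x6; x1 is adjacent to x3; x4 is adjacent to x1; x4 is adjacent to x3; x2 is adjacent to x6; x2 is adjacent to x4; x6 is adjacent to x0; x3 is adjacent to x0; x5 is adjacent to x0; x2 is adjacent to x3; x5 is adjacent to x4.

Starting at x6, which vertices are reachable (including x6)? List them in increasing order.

x0, x1, x2, x3, x4, x5, x6, x8

Start at x6.
Its neighbours: x0, x2, x5, x8.
Then their neighbours: x1, x3, x4.
Nothing further is reachable.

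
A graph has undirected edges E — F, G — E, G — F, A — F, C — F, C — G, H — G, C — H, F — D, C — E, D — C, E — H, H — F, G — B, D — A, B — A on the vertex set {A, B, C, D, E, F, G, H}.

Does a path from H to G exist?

Explore from H.
Distance 1: reach C, E, F, G.
Found G.

Yes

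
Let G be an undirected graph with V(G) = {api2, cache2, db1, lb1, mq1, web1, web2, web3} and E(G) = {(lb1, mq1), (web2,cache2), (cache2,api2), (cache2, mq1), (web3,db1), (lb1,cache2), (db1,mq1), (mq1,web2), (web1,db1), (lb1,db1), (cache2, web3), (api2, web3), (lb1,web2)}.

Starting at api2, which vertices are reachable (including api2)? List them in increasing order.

api2, cache2, db1, lb1, mq1, web1, web2, web3

Start at api2.
Its neighbours: cache2, web3.
Then their neighbours: db1, lb1, mq1, web2.
Then next layer: web1.
Every vertex is now reached.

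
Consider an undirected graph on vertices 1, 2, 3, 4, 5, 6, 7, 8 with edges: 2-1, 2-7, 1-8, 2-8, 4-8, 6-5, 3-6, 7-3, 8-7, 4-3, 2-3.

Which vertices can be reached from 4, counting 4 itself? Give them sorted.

Start at 4.
Its neighbours: 3, 8.
Then their neighbours: 1, 2, 6, 7.
Then next layer: 5.
Every vertex is now reached.

1, 2, 3, 4, 5, 6, 7, 8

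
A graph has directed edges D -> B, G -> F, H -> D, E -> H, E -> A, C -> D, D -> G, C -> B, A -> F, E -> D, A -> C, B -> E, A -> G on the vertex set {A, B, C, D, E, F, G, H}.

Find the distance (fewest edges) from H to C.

5

Distance 0: H.
Distance 1: D.
Distance 2: B, G.
Distance 3: E, F.
Distance 4: A.
Distance 5: C — contains C.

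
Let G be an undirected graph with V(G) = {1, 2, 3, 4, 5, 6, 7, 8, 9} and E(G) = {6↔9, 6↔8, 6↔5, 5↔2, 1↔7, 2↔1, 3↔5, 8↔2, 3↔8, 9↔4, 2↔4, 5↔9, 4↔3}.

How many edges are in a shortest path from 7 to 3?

Distance 0: 7.
Distance 1: 1.
Distance 2: 2.
Distance 3: 4, 5, 8.
Distance 4: 3, 6, 9 — contains 3.

4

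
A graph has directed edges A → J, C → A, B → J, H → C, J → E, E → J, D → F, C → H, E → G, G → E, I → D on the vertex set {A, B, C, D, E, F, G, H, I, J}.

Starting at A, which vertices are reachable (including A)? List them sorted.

A, E, G, J

Start at A.
Its neighbours: J.
Then their neighbours: E.
Then next layer: G.
Nothing further is reachable.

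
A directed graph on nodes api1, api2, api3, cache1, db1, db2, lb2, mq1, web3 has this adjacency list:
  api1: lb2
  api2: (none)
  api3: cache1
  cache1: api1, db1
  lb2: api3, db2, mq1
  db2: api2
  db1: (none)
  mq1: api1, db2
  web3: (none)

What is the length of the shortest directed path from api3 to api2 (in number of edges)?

5

Distance 0: api3.
Distance 1: cache1.
Distance 2: api1, db1.
Distance 3: lb2.
Distance 4: db2, mq1.
Distance 5: api2 — contains api2.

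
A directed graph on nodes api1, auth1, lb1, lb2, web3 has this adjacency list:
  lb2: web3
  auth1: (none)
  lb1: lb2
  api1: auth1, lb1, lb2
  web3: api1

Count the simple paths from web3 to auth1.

web3→api1→auth1

1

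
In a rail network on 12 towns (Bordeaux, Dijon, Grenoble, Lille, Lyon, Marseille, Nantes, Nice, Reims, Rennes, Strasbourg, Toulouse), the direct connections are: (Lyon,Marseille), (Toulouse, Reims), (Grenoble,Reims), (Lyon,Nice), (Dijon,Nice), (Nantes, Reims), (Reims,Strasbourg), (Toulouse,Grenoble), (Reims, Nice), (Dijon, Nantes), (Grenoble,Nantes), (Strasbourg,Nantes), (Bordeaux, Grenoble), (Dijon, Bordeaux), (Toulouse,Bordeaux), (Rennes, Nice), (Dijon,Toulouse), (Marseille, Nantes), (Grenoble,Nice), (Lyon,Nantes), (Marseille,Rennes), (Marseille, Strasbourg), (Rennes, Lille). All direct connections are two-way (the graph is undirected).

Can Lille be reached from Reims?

Yes

Explore from Reims.
Distance 1: reach Grenoble, Nantes, Nice, Strasbourg, Toulouse.
Distance 2: reach Bordeaux, Dijon, Lyon, Marseille, Rennes.
Distance 3: reach Lille.
Found Lille.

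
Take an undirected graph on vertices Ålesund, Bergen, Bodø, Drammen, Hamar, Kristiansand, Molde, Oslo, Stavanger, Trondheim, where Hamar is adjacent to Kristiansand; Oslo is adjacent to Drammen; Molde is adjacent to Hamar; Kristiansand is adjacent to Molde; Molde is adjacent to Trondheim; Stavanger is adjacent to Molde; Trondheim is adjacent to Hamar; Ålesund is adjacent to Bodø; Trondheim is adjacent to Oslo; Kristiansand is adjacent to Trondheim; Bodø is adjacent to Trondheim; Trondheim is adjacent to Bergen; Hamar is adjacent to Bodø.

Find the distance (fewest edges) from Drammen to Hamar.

Distance 0: Drammen.
Distance 1: Oslo.
Distance 2: Trondheim.
Distance 3: Bergen, Bodø, Hamar, Kristiansand, Molde — contains Hamar.

3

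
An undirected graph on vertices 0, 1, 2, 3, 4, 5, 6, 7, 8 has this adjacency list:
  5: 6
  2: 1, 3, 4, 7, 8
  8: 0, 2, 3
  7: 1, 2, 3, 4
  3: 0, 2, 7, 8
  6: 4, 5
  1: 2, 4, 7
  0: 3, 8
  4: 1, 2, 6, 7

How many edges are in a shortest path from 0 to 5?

Distance 0: 0.
Distance 1: 3, 8.
Distance 2: 2, 7.
Distance 3: 1, 4.
Distance 4: 6.
Distance 5: 5 — contains 5.

5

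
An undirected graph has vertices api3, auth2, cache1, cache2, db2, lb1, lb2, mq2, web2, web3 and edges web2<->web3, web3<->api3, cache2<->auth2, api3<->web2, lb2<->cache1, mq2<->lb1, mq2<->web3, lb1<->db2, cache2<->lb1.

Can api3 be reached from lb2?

No

Explore from lb2.
Distance 1: reach cache1.
The search is exhausted without reaching api3; it lies in a different component.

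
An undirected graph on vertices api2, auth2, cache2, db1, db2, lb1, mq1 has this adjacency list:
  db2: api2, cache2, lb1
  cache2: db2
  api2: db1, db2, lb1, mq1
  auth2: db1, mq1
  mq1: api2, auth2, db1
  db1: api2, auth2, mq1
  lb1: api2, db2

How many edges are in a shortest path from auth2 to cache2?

4

Distance 0: auth2.
Distance 1: db1, mq1.
Distance 2: api2.
Distance 3: db2, lb1.
Distance 4: cache2 — contains cache2.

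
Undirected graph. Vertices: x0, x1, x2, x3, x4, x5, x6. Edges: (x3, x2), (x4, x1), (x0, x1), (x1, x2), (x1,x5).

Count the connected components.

From x0: component {x0, x1, x2, x3, x4, x5}.
From x6: component {x6}.
That's 2 components.

2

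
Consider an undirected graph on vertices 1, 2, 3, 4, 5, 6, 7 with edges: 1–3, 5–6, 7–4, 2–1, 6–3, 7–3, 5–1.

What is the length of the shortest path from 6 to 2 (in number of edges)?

Distance 0: 6.
Distance 1: 3, 5.
Distance 2: 1, 7.
Distance 3: 2, 4 — contains 2.

3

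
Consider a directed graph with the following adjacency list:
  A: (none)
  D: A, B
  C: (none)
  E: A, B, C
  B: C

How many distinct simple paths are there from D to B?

1

D→B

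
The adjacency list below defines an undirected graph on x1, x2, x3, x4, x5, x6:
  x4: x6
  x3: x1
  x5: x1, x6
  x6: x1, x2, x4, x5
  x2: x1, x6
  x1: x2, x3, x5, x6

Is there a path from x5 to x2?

Yes

Explore from x5.
Distance 1: reach x1, x6.
Distance 2: reach x2, x3, x4.
Found x2.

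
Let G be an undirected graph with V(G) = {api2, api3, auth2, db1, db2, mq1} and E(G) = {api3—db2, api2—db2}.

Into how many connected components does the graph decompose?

4

From api2: component {api2, api3, db2}.
From auth2: component {auth2}.
From db1: component {db1}.
From mq1: component {mq1}.
That's 4 components.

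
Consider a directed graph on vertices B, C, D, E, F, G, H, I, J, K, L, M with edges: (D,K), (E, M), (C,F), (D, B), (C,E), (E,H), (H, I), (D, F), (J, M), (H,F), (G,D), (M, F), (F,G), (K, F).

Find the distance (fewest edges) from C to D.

Distance 0: C.
Distance 1: E, F.
Distance 2: G, H, M.
Distance 3: D, I — contains D.

3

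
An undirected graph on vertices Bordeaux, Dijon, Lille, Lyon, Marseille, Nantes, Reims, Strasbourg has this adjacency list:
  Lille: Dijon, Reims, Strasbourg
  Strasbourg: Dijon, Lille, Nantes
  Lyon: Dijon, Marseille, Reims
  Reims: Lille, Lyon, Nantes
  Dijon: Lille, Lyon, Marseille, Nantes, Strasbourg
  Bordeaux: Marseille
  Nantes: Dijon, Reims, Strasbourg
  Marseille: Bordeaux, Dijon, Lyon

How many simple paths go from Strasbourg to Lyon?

Strasbourg–Dijon–Lille–Reims–Lyon
Strasbourg–Dijon–Lyon
Strasbourg–Dijon–Marseille–Lyon
Strasbourg–Dijon–Nantes–Reims–Lyon
Strasbourg–Lille–Dijon–Lyon
Strasbourg–Lille–Dijon–Marseille–Lyon
Strasbourg–Lille–Dijon–Nantes–Reims–Lyon
Strasbourg–Lille–Reims–Lyon
... and 8 more.

16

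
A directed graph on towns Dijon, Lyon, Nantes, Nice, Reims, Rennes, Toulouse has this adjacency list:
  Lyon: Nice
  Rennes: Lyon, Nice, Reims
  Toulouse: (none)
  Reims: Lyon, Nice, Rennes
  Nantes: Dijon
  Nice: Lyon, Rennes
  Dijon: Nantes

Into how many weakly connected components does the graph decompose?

3

From Dijon: component {Dijon, Nantes}.
From Lyon: component {Lyon, Nice, Reims, Rennes}.
From Toulouse: component {Toulouse}.
That's 3 components.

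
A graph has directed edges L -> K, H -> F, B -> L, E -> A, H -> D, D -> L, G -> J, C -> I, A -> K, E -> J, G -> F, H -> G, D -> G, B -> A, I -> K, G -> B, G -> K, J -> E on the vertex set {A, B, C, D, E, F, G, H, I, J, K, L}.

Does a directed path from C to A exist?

Explore from C.
Distance 1: reach I.
Distance 2: reach K.
The search from C is exhausted; no directed path reaches A.

No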